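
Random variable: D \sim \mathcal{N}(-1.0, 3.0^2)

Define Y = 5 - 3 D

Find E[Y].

For Y = -3D + 5:
E[Y] = -3 * E[D] + 5
E[D] = -1.0 = -1
E[Y] = -3 * (-1) + 5 = 8

8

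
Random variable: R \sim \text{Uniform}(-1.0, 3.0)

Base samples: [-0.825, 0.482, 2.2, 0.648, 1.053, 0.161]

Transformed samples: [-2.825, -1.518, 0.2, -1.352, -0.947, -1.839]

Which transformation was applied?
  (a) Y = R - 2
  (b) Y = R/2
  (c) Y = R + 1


Checking option (a) Y = R - 2:
  R = -0.825 -> Y = -2.825 ✓
  R = 0.482 -> Y = -1.518 ✓
  R = 2.2 -> Y = 0.2 ✓
All samples match this transformation.

(a) R - 2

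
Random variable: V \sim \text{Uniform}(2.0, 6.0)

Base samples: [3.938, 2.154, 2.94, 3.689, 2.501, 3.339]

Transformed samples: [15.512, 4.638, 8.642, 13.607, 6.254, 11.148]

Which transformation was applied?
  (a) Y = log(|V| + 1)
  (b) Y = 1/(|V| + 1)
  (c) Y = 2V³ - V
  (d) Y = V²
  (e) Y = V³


Checking option (d) Y = V²:
  V = 3.938 -> Y = 15.512 ✓
  V = 2.154 -> Y = 4.638 ✓
  V = 2.94 -> Y = 8.642 ✓
All samples match this transformation.

(d) V²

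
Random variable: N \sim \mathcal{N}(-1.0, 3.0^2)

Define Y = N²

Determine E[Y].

E[N²] = Var(N) + (E[N])² = 9 + 1 = 10

10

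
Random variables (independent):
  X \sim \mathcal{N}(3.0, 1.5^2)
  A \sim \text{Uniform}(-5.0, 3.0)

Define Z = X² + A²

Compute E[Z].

E[Z] = E[X²] + E[A²]
E[X²] = Var(X) + E[X]² = 2.25 + 9 = 11.25
E[A²] = Var(A) + E[A]² = 5.3333333 + 1 = 6.3333333
E[Z] = 11.25 + 6.3333333 = 17.583333

17.583333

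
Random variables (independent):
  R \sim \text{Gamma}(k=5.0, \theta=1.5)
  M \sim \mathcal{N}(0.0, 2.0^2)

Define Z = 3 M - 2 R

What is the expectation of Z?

E[Z] = -2*E[R] + 3*E[M]
E[R] = 7.5
E[M] = 0
E[Z] = -2*7.5 + 3*0 = -15

-15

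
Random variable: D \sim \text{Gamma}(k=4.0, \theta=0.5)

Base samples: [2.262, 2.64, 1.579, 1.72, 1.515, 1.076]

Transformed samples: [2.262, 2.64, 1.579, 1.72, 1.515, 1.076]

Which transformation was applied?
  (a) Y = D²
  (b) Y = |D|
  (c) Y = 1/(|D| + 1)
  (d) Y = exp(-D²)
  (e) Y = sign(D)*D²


Checking option (b) Y = |D|:
  D = 2.262 -> Y = 2.262 ✓
  D = 2.64 -> Y = 2.64 ✓
  D = 1.579 -> Y = 1.579 ✓
All samples match this transformation.

(b) |D|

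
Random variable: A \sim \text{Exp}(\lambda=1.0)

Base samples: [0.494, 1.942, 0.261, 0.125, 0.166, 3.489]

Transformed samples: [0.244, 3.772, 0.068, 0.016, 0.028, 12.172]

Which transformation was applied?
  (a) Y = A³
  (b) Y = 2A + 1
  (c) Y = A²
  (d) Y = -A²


Checking option (c) Y = A²:
  A = 0.494 -> Y = 0.244 ✓
  A = 1.942 -> Y = 3.772 ✓
  A = 0.261 -> Y = 0.068 ✓
All samples match this transformation.

(c) A²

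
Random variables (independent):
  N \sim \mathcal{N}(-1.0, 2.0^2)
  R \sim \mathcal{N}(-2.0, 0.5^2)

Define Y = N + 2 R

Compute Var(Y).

For independent RVs: Var(aX + bY) = a²Var(X) + b²Var(Y)
Var(N) = 4
Var(R) = 0.25
Var(Y) = 1²*4 + 2²*0.25
= 1*4 + 4*0.25 = 5

5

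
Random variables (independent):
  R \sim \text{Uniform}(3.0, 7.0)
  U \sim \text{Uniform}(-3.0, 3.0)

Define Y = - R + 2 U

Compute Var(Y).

For independent RVs: Var(aX + bY) = a²Var(X) + b²Var(Y)
Var(R) = 1.3333333
Var(U) = 3
Var(Y) = (-1)²*1.3333333 + 2²*3
= 1*1.3333333 + 4*3 = 13.333333

13.333333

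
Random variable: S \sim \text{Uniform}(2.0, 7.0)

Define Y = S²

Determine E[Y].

E[S²] = Var(S) + (E[S])² = 2.0833333 + 20.25 = 22.333333

22.333333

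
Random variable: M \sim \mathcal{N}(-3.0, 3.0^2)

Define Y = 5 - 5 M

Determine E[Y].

For Y = -5M + 5:
E[Y] = -5 * E[M] + 5
E[M] = -3.0 = -3
E[Y] = -5 * (-3) + 5 = 20

20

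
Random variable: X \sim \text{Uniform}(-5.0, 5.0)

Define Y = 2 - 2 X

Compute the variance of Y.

For Y = aX + b: Var(Y) = a² * Var(X)
Var(X) = (5 + 5)^2/12 = 8.3333333
Var(Y) = (-2)² * 8.3333333 = 4 * 8.3333333 = 33.333333

33.333333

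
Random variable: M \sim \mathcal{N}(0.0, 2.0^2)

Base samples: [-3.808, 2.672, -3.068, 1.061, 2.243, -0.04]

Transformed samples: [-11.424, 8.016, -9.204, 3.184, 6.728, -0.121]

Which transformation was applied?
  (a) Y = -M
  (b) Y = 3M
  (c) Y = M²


Checking option (b) Y = 3M:
  M = -3.808 -> Y = -11.424 ✓
  M = 2.672 -> Y = 8.016 ✓
  M = -3.068 -> Y = -9.204 ✓
All samples match this transformation.

(b) 3M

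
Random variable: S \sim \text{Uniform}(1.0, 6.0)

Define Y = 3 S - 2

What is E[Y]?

For Y = 3S - 2:
E[Y] = 3 * E[S] - 2
E[S] = (1 + 6)/2 = 3.5
E[Y] = 3 * 3.5 - 2 = 8.5

8.5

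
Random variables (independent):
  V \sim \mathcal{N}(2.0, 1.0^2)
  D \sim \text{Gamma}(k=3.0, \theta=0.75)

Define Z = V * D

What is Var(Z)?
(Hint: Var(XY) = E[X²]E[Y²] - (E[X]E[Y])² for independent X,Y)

Var(XY) = E[X²]E[Y²] - (E[X]E[Y])²
E[V] = 2, Var(V) = 1
E[D] = 2.25, Var(D) = 1.6875
E[V²] = 1 + 2² = 5
E[D²] = 1.6875 + 2.25² = 6.75
Var(Z) = 5*6.75 - (2*2.25)²
= 33.75 - 20.25 = 13.5

13.5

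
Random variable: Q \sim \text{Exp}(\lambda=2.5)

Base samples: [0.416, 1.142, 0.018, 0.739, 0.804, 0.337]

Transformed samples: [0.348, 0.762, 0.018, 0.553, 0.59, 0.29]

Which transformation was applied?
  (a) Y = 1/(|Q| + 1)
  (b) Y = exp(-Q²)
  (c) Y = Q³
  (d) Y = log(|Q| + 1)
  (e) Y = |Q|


Checking option (d) Y = log(|Q| + 1):
  Q = 0.416 -> Y = 0.348 ✓
  Q = 1.142 -> Y = 0.762 ✓
  Q = 0.018 -> Y = 0.018 ✓
All samples match this transformation.

(d) log(|Q| + 1)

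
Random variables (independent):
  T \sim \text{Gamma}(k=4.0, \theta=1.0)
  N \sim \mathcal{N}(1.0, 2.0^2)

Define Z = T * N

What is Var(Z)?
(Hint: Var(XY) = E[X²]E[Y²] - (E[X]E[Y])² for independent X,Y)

Var(XY) = E[X²]E[Y²] - (E[X]E[Y])²
E[T] = 4, Var(T) = 4
E[N] = 1, Var(N) = 4
E[T²] = 4 + 4² = 20
E[N²] = 4 + 1² = 5
Var(Z) = 20*5 - (4*1)²
= 100 - 16 = 84

84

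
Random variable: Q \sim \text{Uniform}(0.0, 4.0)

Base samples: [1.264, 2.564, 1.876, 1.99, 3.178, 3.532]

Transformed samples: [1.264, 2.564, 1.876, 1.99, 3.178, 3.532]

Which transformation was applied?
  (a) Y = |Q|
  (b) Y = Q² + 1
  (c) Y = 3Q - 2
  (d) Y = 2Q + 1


Checking option (a) Y = |Q|:
  Q = 1.264 -> Y = 1.264 ✓
  Q = 2.564 -> Y = 2.564 ✓
  Q = 1.876 -> Y = 1.876 ✓
All samples match this transformation.

(a) |Q|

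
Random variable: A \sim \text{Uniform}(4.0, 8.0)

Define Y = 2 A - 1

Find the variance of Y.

For Y = aA + b: Var(Y) = a² * Var(A)
Var(A) = (8 - 4)^2/12 = 1.3333333
Var(Y) = 2² * 1.3333333 = 4 * 1.3333333 = 5.3333333

5.3333333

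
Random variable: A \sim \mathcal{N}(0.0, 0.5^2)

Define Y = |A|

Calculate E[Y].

For X ~ N(0, 0.5²), E[|X|] = sigma * sqrt(2/pi)
= 0.5 * sqrt(2/pi) = 0.39894228

0.39894228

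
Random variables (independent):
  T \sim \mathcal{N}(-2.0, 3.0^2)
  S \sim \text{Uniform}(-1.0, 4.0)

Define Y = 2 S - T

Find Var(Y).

For independent RVs: Var(aX + bY) = a²Var(X) + b²Var(Y)
Var(T) = 9
Var(S) = 2.0833333
Var(Y) = (-1)²*9 + 2²*2.0833333
= 1*9 + 4*2.0833333 = 17.333333

17.333333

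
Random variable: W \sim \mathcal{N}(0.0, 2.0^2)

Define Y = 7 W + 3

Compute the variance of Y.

For Y = aW + b: Var(Y) = a² * Var(W)
Var(W) = 2.0^2 = 4
Var(Y) = 7² * 4 = 49 * 4 = 196

196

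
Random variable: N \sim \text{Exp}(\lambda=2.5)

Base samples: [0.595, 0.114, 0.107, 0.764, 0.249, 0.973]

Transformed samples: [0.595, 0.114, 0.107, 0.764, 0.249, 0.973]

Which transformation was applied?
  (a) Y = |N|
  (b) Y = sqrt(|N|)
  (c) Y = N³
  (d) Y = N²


Checking option (a) Y = |N|:
  N = 0.595 -> Y = 0.595 ✓
  N = 0.114 -> Y = 0.114 ✓
  N = 0.107 -> Y = 0.107 ✓
All samples match this transformation.

(a) |N|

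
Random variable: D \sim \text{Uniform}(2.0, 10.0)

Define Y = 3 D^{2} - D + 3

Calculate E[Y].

E[Y] = 3*E[D²] - 1*E[D] + 3
E[D] = 6
E[D²] = Var(D) + (E[D])² = 5.3333333 + 36 = 41.333333
E[Y] = 3*41.333333 - 1*6 + 3 = 121

121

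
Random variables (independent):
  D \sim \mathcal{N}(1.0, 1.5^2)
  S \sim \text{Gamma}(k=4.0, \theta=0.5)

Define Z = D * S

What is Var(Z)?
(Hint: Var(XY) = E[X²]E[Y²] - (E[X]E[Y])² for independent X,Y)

Var(XY) = E[X²]E[Y²] - (E[X]E[Y])²
E[D] = 1, Var(D) = 2.25
E[S] = 2, Var(S) = 1
E[D²] = 2.25 + 1² = 3.25
E[S²] = 1 + 2² = 5
Var(Z) = 3.25*5 - (1*2)²
= 16.25 - 4 = 12.25

12.25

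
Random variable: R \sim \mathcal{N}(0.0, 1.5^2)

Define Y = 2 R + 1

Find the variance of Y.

For Y = aR + b: Var(Y) = a² * Var(R)
Var(R) = 1.5^2 = 2.25
Var(Y) = 2² * 2.25 = 4 * 2.25 = 9

9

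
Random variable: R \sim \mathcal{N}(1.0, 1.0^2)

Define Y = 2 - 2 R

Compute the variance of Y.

For Y = aR + b: Var(Y) = a² * Var(R)
Var(R) = 1.0^2 = 1
Var(Y) = (-2)² * 1 = 4 * 1 = 4

4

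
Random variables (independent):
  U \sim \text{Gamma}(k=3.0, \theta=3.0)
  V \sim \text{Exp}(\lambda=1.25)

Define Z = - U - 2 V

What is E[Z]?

E[Z] = -1*E[U] - 2*E[V]
E[U] = 9
E[V] = 0.8
E[Z] = -1*9 - 2*0.8 = -10.6

-10.6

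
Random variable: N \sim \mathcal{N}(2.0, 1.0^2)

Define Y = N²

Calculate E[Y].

Using E[X²] = Var(X) + (E[X])²:
E[N] = 2
Var(N) = 1.0^2 = 1
E[N²] = 1 + 2² = 1 + 4 = 5

5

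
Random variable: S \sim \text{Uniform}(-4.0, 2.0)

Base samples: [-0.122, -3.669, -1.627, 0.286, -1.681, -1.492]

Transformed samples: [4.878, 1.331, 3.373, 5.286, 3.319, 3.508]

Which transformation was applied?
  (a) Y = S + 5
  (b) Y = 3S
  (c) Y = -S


Checking option (a) Y = S + 5:
  S = -0.122 -> Y = 4.878 ✓
  S = -3.669 -> Y = 1.331 ✓
  S = -1.627 -> Y = 3.373 ✓
All samples match this transformation.

(a) S + 5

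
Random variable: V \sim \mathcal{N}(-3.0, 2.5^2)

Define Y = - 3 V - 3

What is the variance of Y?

For Y = aV + b: Var(Y) = a² * Var(V)
Var(V) = 2.5^2 = 6.25
Var(Y) = (-3)² * 6.25 = 9 * 6.25 = 56.25

56.25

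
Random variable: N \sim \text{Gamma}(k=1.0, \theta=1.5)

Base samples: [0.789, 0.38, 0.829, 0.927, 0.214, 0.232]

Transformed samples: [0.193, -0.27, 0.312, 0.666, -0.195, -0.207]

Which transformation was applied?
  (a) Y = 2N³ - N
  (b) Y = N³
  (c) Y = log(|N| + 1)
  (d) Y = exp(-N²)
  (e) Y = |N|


Checking option (a) Y = 2N³ - N:
  N = 0.789 -> Y = 0.193 ✓
  N = 0.38 -> Y = -0.27 ✓
  N = 0.829 -> Y = 0.312 ✓
All samples match this transformation.

(a) 2N³ - N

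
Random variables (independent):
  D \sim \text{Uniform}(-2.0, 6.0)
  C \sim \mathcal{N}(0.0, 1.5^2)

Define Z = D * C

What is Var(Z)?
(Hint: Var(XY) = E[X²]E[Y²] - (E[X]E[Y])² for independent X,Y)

Var(XY) = E[X²]E[Y²] - (E[X]E[Y])²
E[D] = 2, Var(D) = 5.3333333
E[C] = 0, Var(C) = 2.25
E[D²] = 5.3333333 + 2² = 9.3333333
E[C²] = 2.25 + 0² = 2.25
Var(Z) = 9.3333333*2.25 - (2*0)²
= 21 - 0 = 21

21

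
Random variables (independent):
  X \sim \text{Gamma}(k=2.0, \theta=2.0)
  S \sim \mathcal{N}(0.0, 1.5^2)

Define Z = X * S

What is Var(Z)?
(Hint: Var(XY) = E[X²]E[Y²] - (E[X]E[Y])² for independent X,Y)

Var(XY) = E[X²]E[Y²] - (E[X]E[Y])²
E[X] = 4, Var(X) = 8
E[S] = 0, Var(S) = 2.25
E[X²] = 8 + 4² = 24
E[S²] = 2.25 + 0² = 2.25
Var(Z) = 24*2.25 - (4*0)²
= 54 - 0 = 54

54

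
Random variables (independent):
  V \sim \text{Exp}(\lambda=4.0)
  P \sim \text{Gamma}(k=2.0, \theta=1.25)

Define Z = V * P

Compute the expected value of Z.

For independent RVs: E[XY] = E[X]*E[Y]
E[V] = 0.25
E[P] = 2.5
E[Z] = 0.25 * 2.5 = 0.625

0.625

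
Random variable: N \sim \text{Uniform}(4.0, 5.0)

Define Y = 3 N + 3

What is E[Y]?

For Y = 3N + 3:
E[Y] = 3 * E[N] + 3
E[N] = (4 + 5)/2 = 4.5
E[Y] = 3 * 4.5 + 3 = 16.5

16.5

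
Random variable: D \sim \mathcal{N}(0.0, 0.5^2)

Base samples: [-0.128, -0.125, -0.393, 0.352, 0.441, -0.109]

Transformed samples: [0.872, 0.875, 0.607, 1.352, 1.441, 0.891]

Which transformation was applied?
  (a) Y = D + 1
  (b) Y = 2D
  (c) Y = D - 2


Checking option (a) Y = D + 1:
  D = -0.128 -> Y = 0.872 ✓
  D = -0.125 -> Y = 0.875 ✓
  D = -0.393 -> Y = 0.607 ✓
All samples match this transformation.

(a) D + 1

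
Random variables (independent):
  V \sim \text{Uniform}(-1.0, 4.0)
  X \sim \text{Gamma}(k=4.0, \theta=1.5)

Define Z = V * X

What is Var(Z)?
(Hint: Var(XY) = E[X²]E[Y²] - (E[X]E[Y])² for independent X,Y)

Var(XY) = E[X²]E[Y²] - (E[X]E[Y])²
E[V] = 1.5, Var(V) = 2.0833333
E[X] = 6, Var(X) = 9
E[V²] = 2.0833333 + 1.5² = 4.3333333
E[X²] = 9 + 6² = 45
Var(Z) = 4.3333333*45 - (1.5*6)²
= 195 - 81 = 114

114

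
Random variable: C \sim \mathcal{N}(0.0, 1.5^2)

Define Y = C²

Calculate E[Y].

Using E[X²] = Var(X) + (E[X])²:
E[C] = 0
Var(C) = 1.5^2 = 2.25
E[C²] = 2.25 + 0² = 2.25 + 0 = 2.25

2.25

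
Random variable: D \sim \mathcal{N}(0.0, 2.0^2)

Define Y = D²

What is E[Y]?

Using E[X²] = Var(X) + (E[X])²:
E[D] = 0
Var(D) = 2.0^2 = 4
E[D²] = 4 + 0² = 4 + 0 = 4

4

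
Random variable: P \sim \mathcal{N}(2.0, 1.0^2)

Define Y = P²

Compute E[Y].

E[P²] = Var(P) + (E[P])² = 1 + 4 = 5

5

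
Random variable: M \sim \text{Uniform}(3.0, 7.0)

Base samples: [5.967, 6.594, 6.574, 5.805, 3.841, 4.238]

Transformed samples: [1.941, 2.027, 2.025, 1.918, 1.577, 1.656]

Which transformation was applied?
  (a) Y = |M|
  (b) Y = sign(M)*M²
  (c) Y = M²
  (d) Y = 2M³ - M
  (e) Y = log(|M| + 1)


Checking option (e) Y = log(|M| + 1):
  M = 5.967 -> Y = 1.941 ✓
  M = 6.594 -> Y = 2.027 ✓
  M = 6.574 -> Y = 2.025 ✓
All samples match this transformation.

(e) log(|M| + 1)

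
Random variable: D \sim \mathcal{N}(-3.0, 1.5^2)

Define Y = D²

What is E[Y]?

E[D²] = Var(D) + (E[D])² = 2.25 + 9 = 11.25

11.25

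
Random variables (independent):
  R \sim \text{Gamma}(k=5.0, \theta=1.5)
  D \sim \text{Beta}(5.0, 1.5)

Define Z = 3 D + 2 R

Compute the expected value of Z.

E[Z] = 2*E[R] + 3*E[D]
E[R] = 7.5
E[D] = 0.76923077
E[Z] = 2*7.5 + 3*0.76923077 = 17.307692

17.307692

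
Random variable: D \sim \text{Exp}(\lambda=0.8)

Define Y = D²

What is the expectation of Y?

Using E[X²] = Var(X) + (E[X])²:
E[D] = 1.25
Var(D) = 1/0.8^2 = 1.5625
E[D²] = 1.5625 + 1.25² = 1.5625 + 1.5625 = 3.125

3.125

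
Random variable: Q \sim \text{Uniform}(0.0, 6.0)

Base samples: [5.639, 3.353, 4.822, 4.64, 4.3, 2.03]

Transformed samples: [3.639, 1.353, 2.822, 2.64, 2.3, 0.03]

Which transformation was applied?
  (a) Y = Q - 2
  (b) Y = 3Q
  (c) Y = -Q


Checking option (a) Y = Q - 2:
  Q = 5.639 -> Y = 3.639 ✓
  Q = 3.353 -> Y = 1.353 ✓
  Q = 4.822 -> Y = 2.822 ✓
All samples match this transformation.

(a) Q - 2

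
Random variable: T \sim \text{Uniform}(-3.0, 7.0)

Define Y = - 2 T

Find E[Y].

For Y = -2T:
E[Y] = -2 * E[T]
E[T] = (-3 + 7)/2 = 2
E[Y] = -2 * 2 = -4

-4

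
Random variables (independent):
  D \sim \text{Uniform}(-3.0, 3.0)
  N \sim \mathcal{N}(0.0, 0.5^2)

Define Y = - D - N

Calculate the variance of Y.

For independent RVs: Var(aX + bY) = a²Var(X) + b²Var(Y)
Var(D) = 3
Var(N) = 0.25
Var(Y) = (-1)²*3 + (-1)²*0.25
= 1*3 + 1*0.25 = 3.25

3.25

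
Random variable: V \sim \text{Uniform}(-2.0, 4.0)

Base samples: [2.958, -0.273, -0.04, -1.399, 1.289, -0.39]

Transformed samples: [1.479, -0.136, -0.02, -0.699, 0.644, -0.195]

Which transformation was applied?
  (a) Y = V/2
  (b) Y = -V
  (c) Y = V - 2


Checking option (a) Y = V/2:
  V = 2.958 -> Y = 1.479 ✓
  V = -0.273 -> Y = -0.136 ✓
  V = -0.04 -> Y = -0.02 ✓
All samples match this transformation.

(a) V/2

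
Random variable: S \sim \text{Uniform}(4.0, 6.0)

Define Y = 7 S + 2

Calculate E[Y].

For Y = 7S + 2:
E[Y] = 7 * E[S] + 2
E[S] = (4 + 6)/2 = 5
E[Y] = 7 * 5 + 2 = 37

37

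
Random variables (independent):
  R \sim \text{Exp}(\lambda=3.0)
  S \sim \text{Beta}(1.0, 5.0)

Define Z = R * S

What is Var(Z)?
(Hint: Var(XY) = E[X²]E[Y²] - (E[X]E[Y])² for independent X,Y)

Var(XY) = E[X²]E[Y²] - (E[X]E[Y])²
E[R] = 0.33333333, Var(R) = 0.11111111
E[S] = 0.16666667, Var(S) = 0.01984127
E[R²] = 0.11111111 + 0.33333333² = 0.22222222
E[S²] = 0.01984127 + 0.16666667² = 0.047619048
Var(Z) = 0.22222222*0.047619048 - (0.33333333*0.16666667)²
= 0.010582011 - 0.0030864198 = 0.0074955908

0.0074955908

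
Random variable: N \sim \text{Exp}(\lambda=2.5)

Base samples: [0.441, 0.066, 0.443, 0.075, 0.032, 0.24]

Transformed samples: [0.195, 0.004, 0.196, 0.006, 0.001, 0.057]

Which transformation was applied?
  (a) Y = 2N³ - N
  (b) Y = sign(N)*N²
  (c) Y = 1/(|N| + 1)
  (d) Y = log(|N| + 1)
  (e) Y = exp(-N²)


Checking option (b) Y = sign(N)*N²:
  N = 0.441 -> Y = 0.195 ✓
  N = 0.066 -> Y = 0.004 ✓
  N = 0.443 -> Y = 0.196 ✓
All samples match this transformation.

(b) sign(N)*N²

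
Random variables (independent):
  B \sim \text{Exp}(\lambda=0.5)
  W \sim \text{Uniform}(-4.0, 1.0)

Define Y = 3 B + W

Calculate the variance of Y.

For independent RVs: Var(aX + bY) = a²Var(X) + b²Var(Y)
Var(B) = 4
Var(W) = 2.0833333
Var(Y) = 3²*4 + 1²*2.0833333
= 9*4 + 1*2.0833333 = 38.083333

38.083333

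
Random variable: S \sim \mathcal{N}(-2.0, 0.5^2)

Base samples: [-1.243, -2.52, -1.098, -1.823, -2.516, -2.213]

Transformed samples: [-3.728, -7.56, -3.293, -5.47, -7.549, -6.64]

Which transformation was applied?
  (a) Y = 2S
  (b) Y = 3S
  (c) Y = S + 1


Checking option (b) Y = 3S:
  S = -1.243 -> Y = -3.728 ✓
  S = -2.52 -> Y = -7.56 ✓
  S = -1.098 -> Y = -3.293 ✓
All samples match this transformation.

(b) 3S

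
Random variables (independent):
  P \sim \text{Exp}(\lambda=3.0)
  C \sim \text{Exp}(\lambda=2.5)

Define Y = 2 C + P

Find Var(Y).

For independent RVs: Var(aX + bY) = a²Var(X) + b²Var(Y)
Var(P) = 0.11111111
Var(C) = 0.16
Var(Y) = 1²*0.11111111 + 2²*0.16
= 1*0.11111111 + 4*0.16 = 0.75111111

0.75111111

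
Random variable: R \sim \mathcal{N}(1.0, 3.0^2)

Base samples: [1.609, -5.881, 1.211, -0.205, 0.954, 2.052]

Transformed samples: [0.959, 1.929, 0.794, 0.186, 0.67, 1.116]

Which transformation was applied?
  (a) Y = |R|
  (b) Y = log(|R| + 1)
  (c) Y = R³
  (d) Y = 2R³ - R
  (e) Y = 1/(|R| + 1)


Checking option (b) Y = log(|R| + 1):
  R = 1.609 -> Y = 0.959 ✓
  R = -5.881 -> Y = 1.929 ✓
  R = 1.211 -> Y = 0.794 ✓
All samples match this transformation.

(b) log(|R| + 1)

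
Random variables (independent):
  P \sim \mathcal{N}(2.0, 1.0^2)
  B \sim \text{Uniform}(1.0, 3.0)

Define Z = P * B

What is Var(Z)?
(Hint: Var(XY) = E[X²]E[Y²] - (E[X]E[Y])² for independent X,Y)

Var(XY) = E[X²]E[Y²] - (E[X]E[Y])²
E[P] = 2, Var(P) = 1
E[B] = 2, Var(B) = 0.33333333
E[P²] = 1 + 2² = 5
E[B²] = 0.33333333 + 2² = 4.3333333
Var(Z) = 5*4.3333333 - (2*2)²
= 21.666667 - 16 = 5.6666667

5.6666667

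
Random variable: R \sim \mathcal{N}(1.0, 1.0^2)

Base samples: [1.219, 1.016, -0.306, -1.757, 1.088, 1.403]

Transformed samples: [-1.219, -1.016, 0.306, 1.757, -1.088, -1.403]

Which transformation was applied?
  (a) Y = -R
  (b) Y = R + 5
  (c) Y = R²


Checking option (a) Y = -R:
  R = 1.219 -> Y = -1.219 ✓
  R = 1.016 -> Y = -1.016 ✓
  R = -0.306 -> Y = 0.306 ✓
All samples match this transformation.

(a) -R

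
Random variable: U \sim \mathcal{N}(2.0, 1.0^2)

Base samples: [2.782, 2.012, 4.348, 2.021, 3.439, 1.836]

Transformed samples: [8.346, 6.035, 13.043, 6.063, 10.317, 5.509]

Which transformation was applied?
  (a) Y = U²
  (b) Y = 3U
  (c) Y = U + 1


Checking option (b) Y = 3U:
  U = 2.782 -> Y = 8.346 ✓
  U = 2.012 -> Y = 6.035 ✓
  U = 4.348 -> Y = 13.043 ✓
All samples match this transformation.

(b) 3U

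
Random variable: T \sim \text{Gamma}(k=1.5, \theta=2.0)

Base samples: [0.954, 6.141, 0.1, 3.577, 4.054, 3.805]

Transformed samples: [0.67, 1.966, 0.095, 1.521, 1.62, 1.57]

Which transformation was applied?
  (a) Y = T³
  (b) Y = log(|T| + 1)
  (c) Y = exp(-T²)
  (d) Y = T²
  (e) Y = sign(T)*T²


Checking option (b) Y = log(|T| + 1):
  T = 0.954 -> Y = 0.67 ✓
  T = 6.141 -> Y = 1.966 ✓
  T = 0.1 -> Y = 0.095 ✓
All samples match this transformation.

(b) log(|T| + 1)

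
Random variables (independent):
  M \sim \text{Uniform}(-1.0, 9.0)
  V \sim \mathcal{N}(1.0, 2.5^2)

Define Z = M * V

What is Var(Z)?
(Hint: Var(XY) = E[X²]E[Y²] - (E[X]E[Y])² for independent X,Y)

Var(XY) = E[X²]E[Y²] - (E[X]E[Y])²
E[M] = 4, Var(M) = 8.3333333
E[V] = 1, Var(V) = 6.25
E[M²] = 8.3333333 + 4² = 24.333333
E[V²] = 6.25 + 1² = 7.25
Var(Z) = 24.333333*7.25 - (4*1)²
= 176.41667 - 16 = 160.41667

160.41667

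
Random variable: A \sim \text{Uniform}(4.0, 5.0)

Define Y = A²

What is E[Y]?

E[A²] = Var(A) + (E[A])² = 0.083333333 + 20.25 = 20.333333

20.333333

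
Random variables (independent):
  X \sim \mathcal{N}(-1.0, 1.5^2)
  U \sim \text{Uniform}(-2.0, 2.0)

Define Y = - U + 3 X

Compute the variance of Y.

For independent RVs: Var(aX + bY) = a²Var(X) + b²Var(Y)
Var(X) = 2.25
Var(U) = 1.3333333
Var(Y) = 3²*2.25 + (-1)²*1.3333333
= 9*2.25 + 1*1.3333333 = 21.583333

21.583333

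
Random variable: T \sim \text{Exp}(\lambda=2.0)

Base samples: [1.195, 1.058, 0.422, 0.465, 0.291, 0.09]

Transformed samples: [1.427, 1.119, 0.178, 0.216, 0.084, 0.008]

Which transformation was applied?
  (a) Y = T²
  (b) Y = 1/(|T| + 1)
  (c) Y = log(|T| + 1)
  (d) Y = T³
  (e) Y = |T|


Checking option (a) Y = T²:
  T = 1.195 -> Y = 1.427 ✓
  T = 1.058 -> Y = 1.119 ✓
  T = 0.422 -> Y = 0.178 ✓
All samples match this transformation.

(a) T²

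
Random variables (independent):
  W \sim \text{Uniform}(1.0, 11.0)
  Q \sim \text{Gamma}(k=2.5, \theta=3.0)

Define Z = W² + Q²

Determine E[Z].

E[Z] = E[W²] + E[Q²]
E[W²] = Var(W) + E[W]² = 8.3333333 + 36 = 44.333333
E[Q²] = Var(Q) + E[Q]² = 22.5 + 56.25 = 78.75
E[Z] = 44.333333 + 78.75 = 123.08333

123.08333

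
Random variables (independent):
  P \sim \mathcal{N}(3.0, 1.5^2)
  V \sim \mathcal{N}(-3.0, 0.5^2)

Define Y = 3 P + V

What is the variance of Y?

For independent RVs: Var(aX + bY) = a²Var(X) + b²Var(Y)
Var(P) = 2.25
Var(V) = 0.25
Var(Y) = 3²*2.25 + 1²*0.25
= 9*2.25 + 1*0.25 = 20.5

20.5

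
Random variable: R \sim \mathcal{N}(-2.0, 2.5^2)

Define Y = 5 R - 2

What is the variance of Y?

For Y = aR + b: Var(Y) = a² * Var(R)
Var(R) = 2.5^2 = 6.25
Var(Y) = 5² * 6.25 = 25 * 6.25 = 156.25

156.25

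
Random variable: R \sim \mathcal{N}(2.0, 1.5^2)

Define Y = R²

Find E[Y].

E[R²] = Var(R) + (E[R])² = 2.25 + 4 = 6.25

6.25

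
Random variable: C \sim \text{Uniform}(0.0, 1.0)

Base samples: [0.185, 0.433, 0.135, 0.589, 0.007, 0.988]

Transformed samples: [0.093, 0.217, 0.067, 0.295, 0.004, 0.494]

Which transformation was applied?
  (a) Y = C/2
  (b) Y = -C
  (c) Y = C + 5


Checking option (a) Y = C/2:
  C = 0.185 -> Y = 0.093 ✓
  C = 0.433 -> Y = 0.217 ✓
  C = 0.135 -> Y = 0.067 ✓
All samples match this transformation.

(a) C/2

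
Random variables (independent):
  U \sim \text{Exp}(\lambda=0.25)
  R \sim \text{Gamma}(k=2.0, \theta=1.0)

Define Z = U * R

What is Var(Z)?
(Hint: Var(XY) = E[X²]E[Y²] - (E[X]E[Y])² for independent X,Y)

Var(XY) = E[X²]E[Y²] - (E[X]E[Y])²
E[U] = 4, Var(U) = 16
E[R] = 2, Var(R) = 2
E[U²] = 16 + 4² = 32
E[R²] = 2 + 2² = 6
Var(Z) = 32*6 - (4*2)²
= 192 - 64 = 128

128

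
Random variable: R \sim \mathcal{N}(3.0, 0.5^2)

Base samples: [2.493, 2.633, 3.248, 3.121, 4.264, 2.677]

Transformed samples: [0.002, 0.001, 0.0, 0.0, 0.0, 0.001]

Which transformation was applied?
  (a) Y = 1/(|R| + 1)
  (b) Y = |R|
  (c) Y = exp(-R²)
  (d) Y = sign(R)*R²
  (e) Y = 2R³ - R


Checking option (c) Y = exp(-R²):
  R = 2.493 -> Y = 0.002 ✓
  R = 2.633 -> Y = 0.001 ✓
  R = 3.248 -> Y = 0.0 ✓
All samples match this transformation.

(c) exp(-R²)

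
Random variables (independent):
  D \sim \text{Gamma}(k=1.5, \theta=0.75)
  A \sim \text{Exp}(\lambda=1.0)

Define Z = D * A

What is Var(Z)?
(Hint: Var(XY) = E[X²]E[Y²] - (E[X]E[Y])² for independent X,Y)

Var(XY) = E[X²]E[Y²] - (E[X]E[Y])²
E[D] = 1.125, Var(D) = 0.84375
E[A] = 1, Var(A) = 1
E[D²] = 0.84375 + 1.125² = 2.109375
E[A²] = 1 + 1² = 2
Var(Z) = 2.109375*2 - (1.125*1)²
= 4.21875 - 1.265625 = 2.953125

2.953125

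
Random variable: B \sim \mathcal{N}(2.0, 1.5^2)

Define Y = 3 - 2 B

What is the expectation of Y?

For Y = -2B + 3:
E[Y] = -2 * E[B] + 3
E[B] = 2.0 = 2
E[Y] = -2 * 2 + 3 = -1

-1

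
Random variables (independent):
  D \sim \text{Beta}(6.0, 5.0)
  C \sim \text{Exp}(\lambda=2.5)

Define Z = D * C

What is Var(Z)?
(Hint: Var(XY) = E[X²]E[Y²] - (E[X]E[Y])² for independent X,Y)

Var(XY) = E[X²]E[Y²] - (E[X]E[Y])²
E[D] = 0.54545455, Var(D) = 0.020661157
E[C] = 0.4, Var(C) = 0.16
E[D²] = 0.020661157 + 0.54545455² = 0.31818182
E[C²] = 0.16 + 0.4² = 0.32
Var(Z) = 0.31818182*0.32 - (0.54545455*0.4)²
= 0.10181818 - 0.047603306 = 0.054214876

0.054214876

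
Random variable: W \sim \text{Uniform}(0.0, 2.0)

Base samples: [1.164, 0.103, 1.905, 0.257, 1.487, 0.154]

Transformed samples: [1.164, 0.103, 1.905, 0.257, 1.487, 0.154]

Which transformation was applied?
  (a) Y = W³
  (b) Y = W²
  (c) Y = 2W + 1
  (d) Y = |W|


Checking option (d) Y = |W|:
  W = 1.164 -> Y = 1.164 ✓
  W = 0.103 -> Y = 0.103 ✓
  W = 1.905 -> Y = 1.905 ✓
All samples match this transformation.

(d) |W|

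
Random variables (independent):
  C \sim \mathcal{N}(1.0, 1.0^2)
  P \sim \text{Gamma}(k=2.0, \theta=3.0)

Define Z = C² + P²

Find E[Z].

E[Z] = E[C²] + E[P²]
E[C²] = Var(C) + E[C]² = 1 + 1 = 2
E[P²] = Var(P) + E[P]² = 18 + 36 = 54
E[Z] = 2 + 54 = 56

56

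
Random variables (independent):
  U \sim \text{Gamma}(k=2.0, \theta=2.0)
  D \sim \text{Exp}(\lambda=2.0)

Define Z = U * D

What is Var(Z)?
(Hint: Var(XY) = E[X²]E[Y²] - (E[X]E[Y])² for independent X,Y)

Var(XY) = E[X²]E[Y²] - (E[X]E[Y])²
E[U] = 4, Var(U) = 8
E[D] = 0.5, Var(D) = 0.25
E[U²] = 8 + 4² = 24
E[D²] = 0.25 + 0.5² = 0.5
Var(Z) = 24*0.5 - (4*0.5)²
= 12 - 4 = 8

8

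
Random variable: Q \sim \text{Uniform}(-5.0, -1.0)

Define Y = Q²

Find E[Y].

Using E[X²] = Var(X) + (E[X])²:
E[Q] = -3
Var(Q) = (-1 + 5)^2/12 = 1.3333333
E[Q²] = 1.3333333 + (-3)² = 1.3333333 + 9 = 10.333333

10.333333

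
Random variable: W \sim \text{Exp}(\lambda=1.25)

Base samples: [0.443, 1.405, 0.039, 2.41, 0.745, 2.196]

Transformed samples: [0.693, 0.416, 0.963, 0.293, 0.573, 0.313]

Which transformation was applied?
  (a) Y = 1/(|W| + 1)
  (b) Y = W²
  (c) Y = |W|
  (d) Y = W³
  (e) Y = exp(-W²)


Checking option (a) Y = 1/(|W| + 1):
  W = 0.443 -> Y = 0.693 ✓
  W = 1.405 -> Y = 0.416 ✓
  W = 0.039 -> Y = 0.963 ✓
All samples match this transformation.

(a) 1/(|W| + 1)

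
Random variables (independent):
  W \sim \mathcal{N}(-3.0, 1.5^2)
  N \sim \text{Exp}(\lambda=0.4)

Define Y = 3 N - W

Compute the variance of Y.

For independent RVs: Var(aX + bY) = a²Var(X) + b²Var(Y)
Var(W) = 2.25
Var(N) = 6.25
Var(Y) = (-1)²*2.25 + 3²*6.25
= 1*2.25 + 9*6.25 = 58.5

58.5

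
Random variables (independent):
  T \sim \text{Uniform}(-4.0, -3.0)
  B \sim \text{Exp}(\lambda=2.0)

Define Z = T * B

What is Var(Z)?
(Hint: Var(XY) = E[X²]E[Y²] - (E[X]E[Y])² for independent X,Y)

Var(XY) = E[X²]E[Y²] - (E[X]E[Y])²
E[T] = -3.5, Var(T) = 0.083333333
E[B] = 0.5, Var(B) = 0.25
E[T²] = 0.083333333 + (-3.5)² = 12.333333
E[B²] = 0.25 + 0.5² = 0.5
Var(Z) = 12.333333*0.5 - (-3.5*0.5)²
= 6.1666667 - 3.0625 = 3.1041667

3.1041667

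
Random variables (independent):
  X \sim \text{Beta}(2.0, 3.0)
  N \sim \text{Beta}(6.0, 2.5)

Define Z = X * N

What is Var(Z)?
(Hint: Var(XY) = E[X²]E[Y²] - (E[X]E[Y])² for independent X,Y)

Var(XY) = E[X²]E[Y²] - (E[X]E[Y])²
E[X] = 0.4, Var(X) = 0.04
E[N] = 0.70588235, Var(N) = 0.021853943
E[X²] = 0.04 + 0.4² = 0.2
E[N²] = 0.021853943 + 0.70588235² = 0.52012384
Var(Z) = 0.2*0.52012384 - (0.4*0.70588235)²
= 0.10402477 - 0.079723183 = 0.024301584

0.024301584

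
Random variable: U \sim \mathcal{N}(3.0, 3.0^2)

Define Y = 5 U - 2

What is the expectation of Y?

For Y = 5U - 2:
E[Y] = 5 * E[U] - 2
E[U] = 3.0 = 3
E[Y] = 5 * 3 - 2 = 13

13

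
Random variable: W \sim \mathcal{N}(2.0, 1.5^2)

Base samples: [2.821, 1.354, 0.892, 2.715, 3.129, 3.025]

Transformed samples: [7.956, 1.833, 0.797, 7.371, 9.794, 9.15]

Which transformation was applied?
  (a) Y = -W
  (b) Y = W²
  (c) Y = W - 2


Checking option (b) Y = W²:
  W = 2.821 -> Y = 7.956 ✓
  W = 1.354 -> Y = 1.833 ✓
  W = 0.892 -> Y = 0.797 ✓
All samples match this transformation.

(b) W²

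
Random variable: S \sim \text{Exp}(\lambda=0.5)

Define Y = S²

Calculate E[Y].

E[S²] = Var(S) + (E[S])² = 4 + 4 = 8

8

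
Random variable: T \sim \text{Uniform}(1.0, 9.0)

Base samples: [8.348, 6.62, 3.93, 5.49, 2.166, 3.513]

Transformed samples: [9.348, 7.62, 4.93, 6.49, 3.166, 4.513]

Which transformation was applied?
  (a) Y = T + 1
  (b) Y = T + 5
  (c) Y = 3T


Checking option (a) Y = T + 1:
  T = 8.348 -> Y = 9.348 ✓
  T = 6.62 -> Y = 7.62 ✓
  T = 3.93 -> Y = 4.93 ✓
All samples match this transformation.

(a) T + 1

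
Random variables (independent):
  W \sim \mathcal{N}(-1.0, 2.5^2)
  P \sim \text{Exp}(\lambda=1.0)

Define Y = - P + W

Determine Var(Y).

For independent RVs: Var(aX + bY) = a²Var(X) + b²Var(Y)
Var(W) = 6.25
Var(P) = 1
Var(Y) = 1²*6.25 + (-1)²*1
= 1*6.25 + 1*1 = 7.25

7.25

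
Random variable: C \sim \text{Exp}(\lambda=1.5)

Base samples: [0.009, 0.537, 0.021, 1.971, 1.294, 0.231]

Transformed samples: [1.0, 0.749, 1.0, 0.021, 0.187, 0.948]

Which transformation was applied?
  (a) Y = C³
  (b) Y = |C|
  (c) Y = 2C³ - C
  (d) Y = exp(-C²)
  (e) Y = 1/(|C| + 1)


Checking option (d) Y = exp(-C²):
  C = 0.009 -> Y = 1.0 ✓
  C = 0.537 -> Y = 0.749 ✓
  C = 0.021 -> Y = 1.0 ✓
All samples match this transformation.

(d) exp(-C²)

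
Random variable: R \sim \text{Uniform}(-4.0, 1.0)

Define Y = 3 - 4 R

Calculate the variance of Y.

For Y = aR + b: Var(Y) = a² * Var(R)
Var(R) = (1 + 4)^2/12 = 2.0833333
Var(Y) = (-4)² * 2.0833333 = 16 * 2.0833333 = 33.333333

33.333333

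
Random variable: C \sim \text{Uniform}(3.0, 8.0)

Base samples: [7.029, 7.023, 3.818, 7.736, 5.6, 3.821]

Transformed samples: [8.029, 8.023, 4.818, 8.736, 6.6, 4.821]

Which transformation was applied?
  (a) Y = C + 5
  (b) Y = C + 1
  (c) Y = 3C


Checking option (b) Y = C + 1:
  C = 7.029 -> Y = 8.029 ✓
  C = 7.023 -> Y = 8.023 ✓
  C = 3.818 -> Y = 4.818 ✓
All samples match this transformation.

(b) C + 1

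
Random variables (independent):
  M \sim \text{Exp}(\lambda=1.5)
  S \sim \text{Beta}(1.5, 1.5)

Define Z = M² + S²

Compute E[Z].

E[Z] = E[M²] + E[S²]
E[M²] = Var(M) + E[M]² = 0.44444444 + 0.44444444 = 0.88888889
E[S²] = Var(S) + E[S]² = 0.0625 + 0.25 = 0.3125
E[Z] = 0.88888889 + 0.3125 = 1.2013889

1.2013889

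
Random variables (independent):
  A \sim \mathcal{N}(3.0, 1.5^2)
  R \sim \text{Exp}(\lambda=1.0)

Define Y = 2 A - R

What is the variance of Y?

For independent RVs: Var(aX + bY) = a²Var(X) + b²Var(Y)
Var(A) = 2.25
Var(R) = 1
Var(Y) = 2²*2.25 + (-1)²*1
= 4*2.25 + 1*1 = 10

10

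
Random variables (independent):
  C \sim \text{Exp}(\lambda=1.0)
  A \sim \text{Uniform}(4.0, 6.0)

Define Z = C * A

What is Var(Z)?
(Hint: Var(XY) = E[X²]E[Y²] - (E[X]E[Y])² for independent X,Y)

Var(XY) = E[X²]E[Y²] - (E[X]E[Y])²
E[C] = 1, Var(C) = 1
E[A] = 5, Var(A) = 0.33333333
E[C²] = 1 + 1² = 2
E[A²] = 0.33333333 + 5² = 25.333333
Var(Z) = 2*25.333333 - (1*5)²
= 50.666667 - 25 = 25.666667

25.666667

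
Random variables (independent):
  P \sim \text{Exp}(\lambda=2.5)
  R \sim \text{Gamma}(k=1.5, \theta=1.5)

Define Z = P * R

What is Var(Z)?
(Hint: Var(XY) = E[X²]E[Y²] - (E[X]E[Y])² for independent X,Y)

Var(XY) = E[X²]E[Y²] - (E[X]E[Y])²
E[P] = 0.4, Var(P) = 0.16
E[R] = 2.25, Var(R) = 3.375
E[P²] = 0.16 + 0.4² = 0.32
E[R²] = 3.375 + 2.25² = 8.4375
Var(Z) = 0.32*8.4375 - (0.4*2.25)²
= 2.7 - 0.81 = 1.89

1.89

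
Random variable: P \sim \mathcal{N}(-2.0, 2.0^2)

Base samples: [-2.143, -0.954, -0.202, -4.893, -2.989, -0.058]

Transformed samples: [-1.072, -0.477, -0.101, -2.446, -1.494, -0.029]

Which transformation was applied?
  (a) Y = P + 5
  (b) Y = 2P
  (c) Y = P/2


Checking option (c) Y = P/2:
  P = -2.143 -> Y = -1.072 ✓
  P = -0.954 -> Y = -0.477 ✓
  P = -0.202 -> Y = -0.101 ✓
All samples match this transformation.

(c) P/2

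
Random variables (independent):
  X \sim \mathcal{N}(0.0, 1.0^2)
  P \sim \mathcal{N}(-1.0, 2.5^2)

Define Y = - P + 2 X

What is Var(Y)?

For independent RVs: Var(aX + bY) = a²Var(X) + b²Var(Y)
Var(X) = 1
Var(P) = 6.25
Var(Y) = 2²*1 + (-1)²*6.25
= 4*1 + 1*6.25 = 10.25

10.25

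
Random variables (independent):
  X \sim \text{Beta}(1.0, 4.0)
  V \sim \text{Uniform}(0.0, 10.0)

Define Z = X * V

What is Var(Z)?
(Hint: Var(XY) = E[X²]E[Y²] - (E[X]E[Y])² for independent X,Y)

Var(XY) = E[X²]E[Y²] - (E[X]E[Y])²
E[X] = 0.2, Var(X) = 0.026666667
E[V] = 5, Var(V) = 8.3333333
E[X²] = 0.026666667 + 0.2² = 0.066666667
E[V²] = 8.3333333 + 5² = 33.333333
Var(Z) = 0.066666667*33.333333 - (0.2*5)²
= 2.2222222 - 1 = 1.2222222

1.2222222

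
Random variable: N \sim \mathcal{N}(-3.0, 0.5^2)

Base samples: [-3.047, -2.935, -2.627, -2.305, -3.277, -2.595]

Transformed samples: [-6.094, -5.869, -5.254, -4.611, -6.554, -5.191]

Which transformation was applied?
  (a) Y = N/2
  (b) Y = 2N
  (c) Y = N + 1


Checking option (b) Y = 2N:
  N = -3.047 -> Y = -6.094 ✓
  N = -2.935 -> Y = -5.869 ✓
  N = -2.627 -> Y = -5.254 ✓
All samples match this transformation.

(b) 2N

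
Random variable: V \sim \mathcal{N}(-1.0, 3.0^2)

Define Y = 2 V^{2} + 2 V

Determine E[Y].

E[Y] = 2*E[V²] + 2*E[V]
E[V] = -1
E[V²] = Var(V) + (E[V])² = 9 + 1 = 10
E[Y] = 2*10 + 2*(-1) = 18

18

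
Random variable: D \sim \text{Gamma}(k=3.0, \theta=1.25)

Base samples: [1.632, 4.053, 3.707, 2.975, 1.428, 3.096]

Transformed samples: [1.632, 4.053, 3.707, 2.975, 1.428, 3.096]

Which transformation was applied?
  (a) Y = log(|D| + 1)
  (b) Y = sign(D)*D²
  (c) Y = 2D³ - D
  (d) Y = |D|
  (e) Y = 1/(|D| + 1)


Checking option (d) Y = |D|:
  D = 1.632 -> Y = 1.632 ✓
  D = 4.053 -> Y = 4.053 ✓
  D = 3.707 -> Y = 3.707 ✓
All samples match this transformation.

(d) |D|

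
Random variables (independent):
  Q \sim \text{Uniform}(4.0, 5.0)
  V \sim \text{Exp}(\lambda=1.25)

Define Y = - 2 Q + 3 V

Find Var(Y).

For independent RVs: Var(aX + bY) = a²Var(X) + b²Var(Y)
Var(Q) = 0.083333333
Var(V) = 0.64
Var(Y) = (-2)²*0.083333333 + 3²*0.64
= 4*0.083333333 + 9*0.64 = 6.0933333

6.0933333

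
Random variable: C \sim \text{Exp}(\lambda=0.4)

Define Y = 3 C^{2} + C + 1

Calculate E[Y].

E[Y] = 3*E[C²] + 1*E[C] + 1
E[C] = 2.5
E[C²] = Var(C) + (E[C])² = 6.25 + 6.25 = 12.5
E[Y] = 3*12.5 + 1*2.5 + 1 = 41

41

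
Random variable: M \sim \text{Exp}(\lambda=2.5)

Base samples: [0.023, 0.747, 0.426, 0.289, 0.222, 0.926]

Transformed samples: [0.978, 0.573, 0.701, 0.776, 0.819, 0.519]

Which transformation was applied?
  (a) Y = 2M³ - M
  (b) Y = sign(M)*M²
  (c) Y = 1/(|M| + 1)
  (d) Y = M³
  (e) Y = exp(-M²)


Checking option (c) Y = 1/(|M| + 1):
  M = 0.023 -> Y = 0.978 ✓
  M = 0.747 -> Y = 0.573 ✓
  M = 0.426 -> Y = 0.701 ✓
All samples match this transformation.

(c) 1/(|M| + 1)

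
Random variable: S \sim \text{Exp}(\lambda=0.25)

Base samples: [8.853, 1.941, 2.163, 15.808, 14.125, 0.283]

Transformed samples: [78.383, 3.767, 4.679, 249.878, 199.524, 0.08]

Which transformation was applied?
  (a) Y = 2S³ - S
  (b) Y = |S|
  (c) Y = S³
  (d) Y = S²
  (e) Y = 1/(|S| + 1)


Checking option (d) Y = S²:
  S = 8.853 -> Y = 78.383 ✓
  S = 1.941 -> Y = 3.767 ✓
  S = 2.163 -> Y = 4.679 ✓
All samples match this transformation.

(d) S²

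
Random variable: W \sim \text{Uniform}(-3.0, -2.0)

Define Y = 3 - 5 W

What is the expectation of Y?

For Y = -5W + 3:
E[Y] = -5 * E[W] + 3
E[W] = (-3 - 2)/2 = -2.5
E[Y] = -5 * (-2.5) + 3 = 15.5

15.5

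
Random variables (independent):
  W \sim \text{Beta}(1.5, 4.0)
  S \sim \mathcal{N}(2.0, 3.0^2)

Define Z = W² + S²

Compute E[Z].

E[Z] = E[W²] + E[S²]
E[W²] = Var(W) + E[W]² = 0.03051494 + 0.074380165 = 0.1048951
E[S²] = Var(S) + E[S]² = 9 + 4 = 13
E[Z] = 0.1048951 + 13 = 13.104895

13.104895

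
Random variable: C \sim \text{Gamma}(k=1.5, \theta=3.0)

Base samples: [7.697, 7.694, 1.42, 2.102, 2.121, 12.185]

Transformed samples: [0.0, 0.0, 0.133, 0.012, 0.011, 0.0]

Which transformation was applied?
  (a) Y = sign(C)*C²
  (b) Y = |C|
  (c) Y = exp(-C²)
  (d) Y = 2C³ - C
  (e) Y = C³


Checking option (c) Y = exp(-C²):
  C = 7.697 -> Y = 0.0 ✓
  C = 7.694 -> Y = 0.0 ✓
  C = 1.42 -> Y = 0.133 ✓
All samples match this transformation.

(c) exp(-C²)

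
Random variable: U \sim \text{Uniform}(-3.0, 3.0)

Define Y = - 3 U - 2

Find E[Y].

For Y = -3U - 2:
E[Y] = -3 * E[U] - 2
E[U] = (-3 + 3)/2 = 0
E[Y] = -3 * 0 - 2 = -2

-2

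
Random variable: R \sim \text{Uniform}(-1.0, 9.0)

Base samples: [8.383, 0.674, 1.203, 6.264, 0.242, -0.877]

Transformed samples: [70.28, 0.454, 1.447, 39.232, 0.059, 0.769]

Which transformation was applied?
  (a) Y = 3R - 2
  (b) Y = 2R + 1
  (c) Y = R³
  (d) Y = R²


Checking option (d) Y = R²:
  R = 8.383 -> Y = 70.28 ✓
  R = 0.674 -> Y = 0.454 ✓
  R = 1.203 -> Y = 1.447 ✓
All samples match this transformation.

(d) R²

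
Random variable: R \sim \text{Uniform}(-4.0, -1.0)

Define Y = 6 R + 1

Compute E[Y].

For Y = 6R + 1:
E[Y] = 6 * E[R] + 1
E[R] = (-4 - 1)/2 = -2.5
E[Y] = 6 * (-2.5) + 1 = -14

-14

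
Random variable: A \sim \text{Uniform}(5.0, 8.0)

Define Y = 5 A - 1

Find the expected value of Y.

For Y = 5A - 1:
E[Y] = 5 * E[A] - 1
E[A] = (5 + 8)/2 = 6.5
E[Y] = 5 * 6.5 - 1 = 31.5

31.5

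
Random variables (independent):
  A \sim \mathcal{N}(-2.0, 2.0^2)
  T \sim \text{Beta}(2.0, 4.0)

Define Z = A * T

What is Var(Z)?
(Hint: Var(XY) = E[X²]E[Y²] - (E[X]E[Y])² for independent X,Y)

Var(XY) = E[X²]E[Y²] - (E[X]E[Y])²
E[A] = -2, Var(A) = 4
E[T] = 0.33333333, Var(T) = 0.031746032
E[A²] = 4 + (-2)² = 8
E[T²] = 0.031746032 + 0.33333333² = 0.14285714
Var(Z) = 8*0.14285714 - (-2*0.33333333)²
= 1.1428571 - 0.44444444 = 0.6984127

0.6984127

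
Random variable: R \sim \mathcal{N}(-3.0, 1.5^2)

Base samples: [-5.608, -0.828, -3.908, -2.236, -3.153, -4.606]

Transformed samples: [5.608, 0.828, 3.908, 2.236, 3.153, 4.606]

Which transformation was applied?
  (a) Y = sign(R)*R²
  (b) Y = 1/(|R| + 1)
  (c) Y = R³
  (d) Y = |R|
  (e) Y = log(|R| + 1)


Checking option (d) Y = |R|:
  R = -5.608 -> Y = 5.608 ✓
  R = -0.828 -> Y = 0.828 ✓
  R = -3.908 -> Y = 3.908 ✓
All samples match this transformation.

(d) |R|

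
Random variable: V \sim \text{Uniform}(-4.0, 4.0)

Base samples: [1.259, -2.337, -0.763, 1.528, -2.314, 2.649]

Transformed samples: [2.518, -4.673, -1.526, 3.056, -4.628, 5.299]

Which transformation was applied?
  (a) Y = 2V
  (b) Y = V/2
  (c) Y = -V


Checking option (a) Y = 2V:
  V = 1.259 -> Y = 2.518 ✓
  V = -2.337 -> Y = -4.673 ✓
  V = -0.763 -> Y = -1.526 ✓
All samples match this transformation.

(a) 2V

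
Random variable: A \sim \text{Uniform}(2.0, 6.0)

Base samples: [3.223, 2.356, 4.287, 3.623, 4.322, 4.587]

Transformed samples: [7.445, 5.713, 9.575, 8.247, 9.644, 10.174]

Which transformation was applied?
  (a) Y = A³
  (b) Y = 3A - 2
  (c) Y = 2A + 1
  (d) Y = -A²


Checking option (c) Y = 2A + 1:
  A = 3.223 -> Y = 7.445 ✓
  A = 2.356 -> Y = 5.713 ✓
  A = 4.287 -> Y = 9.575 ✓
All samples match this transformation.

(c) 2A + 1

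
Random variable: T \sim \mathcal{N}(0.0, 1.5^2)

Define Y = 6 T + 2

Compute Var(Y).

For Y = aT + b: Var(Y) = a² * Var(T)
Var(T) = 1.5^2 = 2.25
Var(Y) = 6² * 2.25 = 36 * 2.25 = 81

81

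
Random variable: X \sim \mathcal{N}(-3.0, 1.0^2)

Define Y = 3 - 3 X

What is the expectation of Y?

For Y = -3X + 3:
E[Y] = -3 * E[X] + 3
E[X] = -3.0 = -3
E[Y] = -3 * (-3) + 3 = 12

12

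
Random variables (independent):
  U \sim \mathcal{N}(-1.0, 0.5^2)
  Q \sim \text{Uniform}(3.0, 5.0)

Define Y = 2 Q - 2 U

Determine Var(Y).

For independent RVs: Var(aX + bY) = a²Var(X) + b²Var(Y)
Var(U) = 0.25
Var(Q) = 0.33333333
Var(Y) = (-2)²*0.25 + 2²*0.33333333
= 4*0.25 + 4*0.33333333 = 2.3333333

2.3333333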